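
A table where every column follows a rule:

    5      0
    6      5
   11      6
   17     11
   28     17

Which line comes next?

45  28

First component — each term is the sum of the two before it: 5, 6, 11, 17, 28 → 45.
Second component: always the previous value of the first component; 0, 5, 6, 11, 17 → 28.
Combining the parts gives 45  28.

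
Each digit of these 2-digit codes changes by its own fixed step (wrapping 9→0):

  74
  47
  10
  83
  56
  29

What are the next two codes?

92, 65

For the first digit, −3 each step, mod 10: 7, 4, 1, 8, 5, 2 → 9 → 6.
For the second digit, +3 each step, mod 10: 4, 7, 0, 3, 6, 9 → 2 → 5.
So the next two codes are 92 and 65.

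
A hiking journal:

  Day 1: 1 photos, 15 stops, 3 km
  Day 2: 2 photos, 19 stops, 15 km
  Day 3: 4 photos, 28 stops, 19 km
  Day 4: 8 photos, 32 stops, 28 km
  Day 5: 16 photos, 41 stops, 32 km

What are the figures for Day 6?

Photos: ×2 each step, so 1, 2, 4, 8, 16 → 32.
Stops: alternating steps +4, +9, +4, +9, …; 15, 19, 28, 32, 41 → 45.
For the km, always the previous value of the stops: 3, 15, 19, 28, 32 → 41.
Putting it together: 32 photos, 45 stops, 41 km.

32 photos, 45 stops, 41 km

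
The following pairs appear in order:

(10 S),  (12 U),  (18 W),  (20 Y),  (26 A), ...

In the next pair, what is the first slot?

28

First slot — alternating steps +2, +6, +2, +6, …: 10, 12, 18, 20, 26 → 28.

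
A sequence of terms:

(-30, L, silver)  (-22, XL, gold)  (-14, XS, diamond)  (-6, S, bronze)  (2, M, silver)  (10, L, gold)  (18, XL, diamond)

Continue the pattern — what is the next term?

(26, XS, bronze)

First slot goes -30, -22, -14, -6, 2, 10, 18 → 26 (+8 each step).
For the size, repeats L → XL → XS → S → M: L, XL, XS, S, M, L, XL → XS.
Rank: repeats silver → gold → diamond → bronze; silver, gold, diamond, bronze, silver, gold, diamond → bronze.
Putting it together: (26, XS, bronze).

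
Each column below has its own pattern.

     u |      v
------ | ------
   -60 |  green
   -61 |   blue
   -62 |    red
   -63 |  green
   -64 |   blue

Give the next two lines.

For the column u, −1 each step: -60, -61, -62, -63, -64 → -65 → -66.
Column v goes green, blue, red, green, blue → red → green (repeats green → blue → red).
Putting the parts together: -65  red and then -66  green.

-65  red; -66  green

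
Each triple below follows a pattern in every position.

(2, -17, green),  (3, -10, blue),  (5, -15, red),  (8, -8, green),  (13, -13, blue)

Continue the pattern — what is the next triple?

First part: each term is the sum of the two before it; 2, 3, 5, 8, 13 → 21.
Second part goes -17, -10, -15, -8, -13 → -6 (alternating steps +7, −5, +7, −5, …).
Colour: repeats green → blue → red, so green, blue, red, green, blue → red.
Putting it together: (21, -6, red).

(21, -6, red)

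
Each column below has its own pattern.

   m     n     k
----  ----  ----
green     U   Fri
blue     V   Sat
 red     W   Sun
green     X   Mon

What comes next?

Column m — repeats green → blue → red: green, blue, red, green → blue.
Column n goes U, V, W, X → Y (letters move forward 1 place in the alphabet).
For the column k, runs through the weekdays Mon→Sun: Fri, Sat, Sun, Mon → Tue.
So the next row is blue  Y  Tue.

blue  Y  Tue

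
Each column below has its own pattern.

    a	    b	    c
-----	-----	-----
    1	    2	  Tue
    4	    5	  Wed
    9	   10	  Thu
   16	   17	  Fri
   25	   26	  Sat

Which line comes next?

36  37  Sun

For the column a, perfect squares: 1², 2², 3², …: 1, 4, 9, 16, 25 → 36.
For the column b, differences are 3, 5, 7, … (increasing by 2 each time): 2, 5, 10, 17, 26 → 37.
Column c goes Tue, Wed, Thu, Fri, Sat → Sun (runs through the weekdays Mon→Sun).
Combining the parts gives 36  37  Sun.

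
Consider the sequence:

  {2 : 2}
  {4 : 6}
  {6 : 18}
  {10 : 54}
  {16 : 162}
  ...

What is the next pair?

First part — each term is the sum of the two before it: 2, 4, 6, 10, 16 → 26.
Second part: 2, 6, 18, 54, 162 → 486 (×3 each step).
Combining the parts gives {26 : 486}.

{26 : 486}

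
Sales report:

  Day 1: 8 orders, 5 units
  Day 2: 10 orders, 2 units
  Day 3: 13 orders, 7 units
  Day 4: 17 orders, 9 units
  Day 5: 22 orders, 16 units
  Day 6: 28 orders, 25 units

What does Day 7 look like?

35 orders, 41 units

Orders: differences are 2, 3, 4, … (increasing by 1 each time); 8, 10, 13, 17, 22, 28 → 35.
Units: each term is the sum of the two before it; 5, 2, 7, 9, 16, 25 → 41.
So the next record is 35 orders, 41 units.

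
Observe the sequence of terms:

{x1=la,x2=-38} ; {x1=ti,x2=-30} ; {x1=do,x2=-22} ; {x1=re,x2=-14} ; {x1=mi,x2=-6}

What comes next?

X1 goes la, ti, do, re, mi → fa (runs through the solfège scale do→ti).
X2 goes -38, -30, -22, -14, -6 → 2 (+8 each step).
Putting it together: {x1=fa,x2=2}.

{x1=fa,x2=2}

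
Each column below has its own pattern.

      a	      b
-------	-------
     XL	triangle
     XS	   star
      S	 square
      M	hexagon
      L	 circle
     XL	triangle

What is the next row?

XS  star

Column a: repeats XL → XS → S → M → L; XL, XS, S, M, L, XL → XS.
Column b goes triangle, star, square, hexagon, circle, triangle → star (repeats triangle → star → square → hexagon → circle).
So the next row is XS  star.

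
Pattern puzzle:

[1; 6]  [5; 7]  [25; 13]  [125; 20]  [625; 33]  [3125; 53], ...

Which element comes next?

First slot: 1, 5, 25, 125, 625, 3125 → 15625 (×5 each step).
Second slot goes 6, 7, 13, 20, 33, 53 → 86 (each term is the sum of the two before it).
Combining the parts gives [15625; 86].

[15625; 86]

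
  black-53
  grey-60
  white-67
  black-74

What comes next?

Shade goes black, grey, white, black → grey (repeats black → grey → white).
Second component: 53, 60, 67, 74 → 81 (+7 each step).
Putting it together: grey-81.

grey-81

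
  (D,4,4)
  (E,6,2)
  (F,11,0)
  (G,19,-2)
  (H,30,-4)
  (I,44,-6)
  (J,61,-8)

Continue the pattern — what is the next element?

(K,81,-10)

Letter: D, E, F, G, H, I, J → K (letters move forward 1 place in the alphabet).
Second component: 4, 6, 11, 19, 30, 44, 61 → 81 (differences are 2, 5, 8, … (increasing by 3 each time)).
For the third component, −2 each step: 4, 2, 0, -2, -4, -6, -8 → -10.
Combining the parts gives (K,81,-10).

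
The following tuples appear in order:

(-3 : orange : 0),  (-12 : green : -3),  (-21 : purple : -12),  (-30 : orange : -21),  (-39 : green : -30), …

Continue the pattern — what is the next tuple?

First slot goes -3, -12, -21, -30, -39 → -48 (−9 each step).
Colour — repeats orange → green → purple: orange, green, purple, orange, green → purple.
Third slot: always the previous value of the first slot; 0, -3, -12, -21, -30 → -39.
So the next tuple is (-48 : purple : -39).

(-48 : purple : -39)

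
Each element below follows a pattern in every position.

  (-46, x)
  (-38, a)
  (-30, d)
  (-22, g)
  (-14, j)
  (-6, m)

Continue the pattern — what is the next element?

(2, p)

First entry: -46, -38, -30, -22, -14, -6 → 2 (+8 each step).
Letter: letters move forward 3 places in the alphabet, wrapping Z→A; x, a, d, g, j, m → p.
Putting it together: (2, p).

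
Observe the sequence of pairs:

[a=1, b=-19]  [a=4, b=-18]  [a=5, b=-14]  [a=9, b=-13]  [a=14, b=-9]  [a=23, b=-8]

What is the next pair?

[a=37, b=-4]

A goes 1, 4, 5, 9, 14, 23 → 37 (each term is the sum of the two before it).
B: -19, -18, -14, -13, -9, -8 → -4 (alternating steps +1, +4, +1, +4, …).
Combining the parts gives [a=37, b=-4].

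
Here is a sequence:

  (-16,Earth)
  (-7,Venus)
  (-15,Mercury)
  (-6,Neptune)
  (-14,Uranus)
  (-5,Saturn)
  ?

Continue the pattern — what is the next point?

(-13,Jupiter)

First entry: -16, -7, -15, -6, -14, -5 → -13 (alternating steps +9, −8, +9, −8, …).
For the planet, runs backward through the planets Mercury→Neptune: Earth, Venus, Mercury, Neptune, Uranus, Saturn → Jupiter.
So the next point is (-13,Jupiter).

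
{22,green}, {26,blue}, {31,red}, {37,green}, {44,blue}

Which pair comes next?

For the first value, differences are 4, 5, 6, … (increasing by 1 each time): 22, 26, 31, 37, 44 → 52.
Colour: repeats green → blue → red; green, blue, red, green, blue → red.
So the next pair is {52,red}.

{52,red}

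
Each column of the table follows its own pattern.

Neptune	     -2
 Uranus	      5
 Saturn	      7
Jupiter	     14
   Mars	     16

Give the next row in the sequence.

Planet: runs backward through the planets Mercury→Neptune; Neptune, Uranus, Saturn, Jupiter, Mars → Earth.
Second component: alternating steps +7, +2, +7, +2, …; -2, 5, 7, 14, 16 → 23.
Putting it together: Earth  23.

Earth  23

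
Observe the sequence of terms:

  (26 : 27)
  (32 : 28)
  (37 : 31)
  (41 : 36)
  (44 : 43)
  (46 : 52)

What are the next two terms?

(47 : 63), (47 : 76)

For the first component, differences are 6, 5, 4, … (decreasing by 1 each time): 26, 32, 37, 41, 44, 46 → 47 → 47.
Second component — differences are 1, 3, 5, … (increasing by 2 each time): 27, 28, 31, 36, 43, 52 → 63 → 76.
Putting the parts together: (47 : 63) and then (47 : 76).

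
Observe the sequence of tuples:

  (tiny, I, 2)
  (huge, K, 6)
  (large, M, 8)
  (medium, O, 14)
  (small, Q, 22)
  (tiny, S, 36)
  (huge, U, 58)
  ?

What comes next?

Size: tiny, huge, large, medium, small, tiny, huge → large (repeats tiny → huge → large → medium → small).
Letter: letters move forward 2 places in the alphabet; I, K, M, O, Q, S, U → W.
Third entry: each term is the sum of the two before it; 2, 6, 8, 14, 22, 36, 58 → 94.
So the next tuple is (large, W, 94).

(large, W, 94)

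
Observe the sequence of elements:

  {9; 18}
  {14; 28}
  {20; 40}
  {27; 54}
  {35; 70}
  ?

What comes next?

{44; 88}

First part: 9, 14, 20, 27, 35 → 44 (differences are 5, 6, 7, … (increasing by 1 each time)).
Second part: always 2 × the first part, so 18, 28, 40, 54, 70 → 88.
So the next element is {44; 88}.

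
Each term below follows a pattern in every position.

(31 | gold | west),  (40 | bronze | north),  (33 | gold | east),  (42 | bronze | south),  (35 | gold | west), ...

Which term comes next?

First entry: alternating steps +9, −7, +9, −7, …, so 31, 40, 33, 42, 35 → 44.
Rank goes gold, bronze, gold, bronze, gold → bronze (alternates gold ↔ bronze).
Direction — repeats west → north → east → south: west, north, east, south, west → north.
So the next term is (44 | bronze | north).

(44 | bronze | north)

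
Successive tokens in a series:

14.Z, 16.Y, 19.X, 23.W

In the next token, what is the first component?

28

First component goes 14, 16, 19, 23 → 28 (differences are 2, 3, 4, … (increasing by 1 each time)).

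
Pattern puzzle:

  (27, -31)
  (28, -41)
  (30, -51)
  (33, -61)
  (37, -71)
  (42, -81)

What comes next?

(48, -91)

For the first value, differences are 1, 2, 3, … (increasing by 1 each time): 27, 28, 30, 33, 37, 42 → 48.
Second value — −10 each step: -31, -41, -51, -61, -71, -81 → -91.
Combining the parts gives (48, -91).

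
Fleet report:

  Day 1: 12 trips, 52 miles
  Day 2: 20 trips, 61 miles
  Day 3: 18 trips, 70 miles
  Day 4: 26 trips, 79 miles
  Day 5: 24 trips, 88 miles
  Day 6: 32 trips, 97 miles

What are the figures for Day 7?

30 trips, 106 miles

Trips: alternating steps +8, −2, +8, −2, …; 12, 20, 18, 26, 24, 32 → 30.
Miles goes 52, 61, 70, 79, 88, 97 → 106 (+9 each step).
So the next row is 30 trips, 106 miles.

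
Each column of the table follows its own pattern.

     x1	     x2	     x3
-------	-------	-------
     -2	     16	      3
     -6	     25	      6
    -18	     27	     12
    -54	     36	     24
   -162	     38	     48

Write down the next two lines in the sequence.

Column x1: ×3 each step; -2, -6, -18, -54, -162 → -486 → -1458.
For the column x2, alternating steps +9, +2, +9, +2, …: 16, 25, 27, 36, 38 → 47 → 49.
Column x3 goes 3, 6, 12, 24, 48 → 96 → 192 (×2 each step).
So the next two lines are -486  47  96 and -1458  49  192.

-486  47  96; -1458  49  192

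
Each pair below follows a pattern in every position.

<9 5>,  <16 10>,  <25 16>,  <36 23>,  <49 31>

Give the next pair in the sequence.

First component: 9, 16, 25, 36, 49 → 64 (perfect squares: 3², 4², 5², …).
Second component: differences are 5, 6, 7, … (increasing by 1 each time); 5, 10, 16, 23, 31 → 40.
Putting it together: <64 40>.

<64 40>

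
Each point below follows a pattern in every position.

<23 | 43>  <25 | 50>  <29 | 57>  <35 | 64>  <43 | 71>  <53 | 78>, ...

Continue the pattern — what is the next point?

<65 | 85>

For the first value, differences are 2, 4, 6, … (increasing by 2 each time): 23, 25, 29, 35, 43, 53 → 65.
Second value: +7 each step; 43, 50, 57, 64, 71, 78 → 85.
Combining the parts gives <65 | 85>.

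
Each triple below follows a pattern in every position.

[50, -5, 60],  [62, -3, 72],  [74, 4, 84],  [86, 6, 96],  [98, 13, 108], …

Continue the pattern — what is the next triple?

[110, 15, 120]

First part: +12 each step, so 50, 62, 74, 86, 98 → 110.
Second part: -5, -3, 4, 6, 13 → 15 (alternating steps +2, +7, +2, +7, …).
Third part goes 60, 72, 84, 96, 108 → 120 (always 10 more than the first part).
Putting it together: [110, 15, 120].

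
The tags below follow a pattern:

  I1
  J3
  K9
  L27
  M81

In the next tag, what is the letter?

N

For the letter, letters move forward 1 place in the alphabet: I, J, K, L, M → N.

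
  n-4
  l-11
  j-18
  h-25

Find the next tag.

f-32

Letter: letters move back 2 places in the alphabet; n, l, j, h → f.
Second component goes 4, 11, 18, 25 → 32 (+7 each step).
Putting it together: f-32.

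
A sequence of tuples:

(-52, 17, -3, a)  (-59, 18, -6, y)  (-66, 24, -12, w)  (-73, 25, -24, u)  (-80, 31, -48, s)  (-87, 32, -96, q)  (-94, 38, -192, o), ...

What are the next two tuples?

(-101, 39, -384, m), (-108, 45, -768, k)

First value: −7 each step; -52, -59, -66, -73, -80, -87, -94 → -101 → -108.
Second value: alternating steps +1, +6, +1, +6, …; 17, 18, 24, 25, 31, 32, 38 → 39 → 45.
Third value: ×2 each step, so -3, -6, -12, -24, -48, -96, -192 → -384 → -768.
Letter: a, y, w, u, s, q, o → m → k (letters move back 2 places in the alphabet, wrapping A→Z).
Putting the parts together: (-101, 39, -384, m) and then (-108, 45, -768, k).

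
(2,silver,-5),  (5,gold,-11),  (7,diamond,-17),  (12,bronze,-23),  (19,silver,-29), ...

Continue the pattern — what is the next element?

First slot: each term is the sum of the two before it, so 2, 5, 7, 12, 19 → 31.
Rank: silver, gold, diamond, bronze, silver → gold (repeats silver → gold → diamond → bronze).
Third slot goes -5, -11, -17, -23, -29 → -35 (−6 each step).
Putting it together: (31,gold,-35).

(31,gold,-35)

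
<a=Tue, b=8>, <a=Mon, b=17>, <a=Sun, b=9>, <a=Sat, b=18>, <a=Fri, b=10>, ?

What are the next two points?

A — runs backward through the weekdays Mon→Sun: Tue, Mon, Sun, Sat, Fri → Thu → Wed.
B goes 8, 17, 9, 18, 10 → 19 → 11 (alternating steps +9, −8, +9, −8, …).
Putting the parts together: <a=Thu, b=19> and then <a=Wed, b=11>.

<a=Thu, b=19>, <a=Wed, b=11>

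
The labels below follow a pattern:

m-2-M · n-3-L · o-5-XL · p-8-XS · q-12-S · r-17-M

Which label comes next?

s-23-L

Letter — letters move forward 1 place in the alphabet: m, n, o, p, q, r → s.
Second component goes 2, 3, 5, 8, 12, 17 → 23 (differences are 1, 2, 3, … (increasing by 1 each time)).
Size: M, L, XL, XS, S, M → L (repeats M → L → XL → XS → S).
So the next label is s-23-L.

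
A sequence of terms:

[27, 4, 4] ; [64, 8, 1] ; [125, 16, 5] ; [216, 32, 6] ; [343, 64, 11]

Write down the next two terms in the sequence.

First part: 27, 64, 125, 216, 343 → 512 → 729 (perfect cubes: 3³, 4³, 5³, …).
Second part — ×2 each step: 4, 8, 16, 32, 64 → 128 → 256.
For the third part, each term is the sum of the two before it: 4, 1, 5, 6, 11 → 17 → 28.
Putting the parts together: [512, 128, 17] and then [729, 256, 28].

[512, 128, 17], [729, 256, 28]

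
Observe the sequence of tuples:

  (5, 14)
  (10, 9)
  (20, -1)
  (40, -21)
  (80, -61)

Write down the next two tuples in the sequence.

First part goes 5, 10, 20, 40, 80 → 160 → 320 (×2 each step).
Second part: together with the first part always sums to 19; 14, 9, -1, -21, -61 → -141 → -301.
So the next two tuples are (160, -141) and (320, -301).

(160, -141), (320, -301)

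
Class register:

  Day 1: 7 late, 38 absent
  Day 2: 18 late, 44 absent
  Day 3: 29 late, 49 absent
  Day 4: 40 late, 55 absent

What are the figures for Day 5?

Late goes 7, 18, 29, 40 → 51 (+11 each step).
For the absent, alternating steps +6, +5, +6, +5, …: 38, 44, 49, 55 → 60.
Putting it together: 51 late, 60 absent.

51 late, 60 absent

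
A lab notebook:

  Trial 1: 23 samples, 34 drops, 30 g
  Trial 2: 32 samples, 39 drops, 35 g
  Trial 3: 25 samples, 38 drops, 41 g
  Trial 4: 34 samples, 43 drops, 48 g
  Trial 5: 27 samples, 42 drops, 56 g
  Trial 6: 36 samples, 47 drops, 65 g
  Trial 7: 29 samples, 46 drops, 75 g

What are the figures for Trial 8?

For the samples, alternating steps +9, −7, +9, −7, …: 23, 32, 25, 34, 27, 36, 29 → 38.
Drops: alternating steps +5, −1, +5, −1, …, so 34, 39, 38, 43, 42, 47, 46 → 51.
G: differences are 5, 6, 7, … (increasing by 1 each time); 30, 35, 41, 48, 56, 65, 75 → 86.
Putting it together: 38 samples, 51 drops, 86 g.

38 samples, 51 drops, 86 g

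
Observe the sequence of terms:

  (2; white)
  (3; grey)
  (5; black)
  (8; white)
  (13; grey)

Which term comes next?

For the first value, each term is the sum of the two before it: 2, 3, 5, 8, 13 → 21.
For the shade, repeats white → grey → black: white, grey, black, white, grey → black.
Combining the parts gives (21; black).

(21; black)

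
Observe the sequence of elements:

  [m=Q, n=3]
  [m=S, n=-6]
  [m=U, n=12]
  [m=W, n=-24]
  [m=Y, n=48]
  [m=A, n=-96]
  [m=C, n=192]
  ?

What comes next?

[m=E, n=-384]

For the m, letters move forward 2 places in the alphabet, wrapping Z→A: Q, S, U, W, Y, A, C → E.
For the n, ×(-2) each step: 3, -6, 12, -24, 48, -96, 192 → -384.
So the next element is [m=E, n=-384].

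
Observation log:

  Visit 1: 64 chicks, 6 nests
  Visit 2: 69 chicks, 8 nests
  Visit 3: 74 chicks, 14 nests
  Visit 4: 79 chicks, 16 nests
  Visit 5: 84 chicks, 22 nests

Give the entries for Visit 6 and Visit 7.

Chicks: 64, 69, 74, 79, 84 → 89 → 94 (+5 each step).
For the nests, alternating steps +2, +6, +2, +6, …: 6, 8, 14, 16, 22 → 24 → 30.
Putting the parts together: 89 chicks, 24 nests and then 94 chicks, 30 nests.

89 chicks, 24 nests; 94 chicks, 30 nests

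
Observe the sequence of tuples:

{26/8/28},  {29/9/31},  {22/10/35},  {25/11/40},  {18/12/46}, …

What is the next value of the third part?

53

For the first part, alternating steps +3, −7, +3, −7, …: 26, 29, 22, 25, 18 → 21.
Second part: +1 each step; 8, 9, 10, 11, 12 → 13.
Third part: differences are 3, 4, 5, … (increasing by 1 each time), so 28, 31, 35, 40, 46 → 53.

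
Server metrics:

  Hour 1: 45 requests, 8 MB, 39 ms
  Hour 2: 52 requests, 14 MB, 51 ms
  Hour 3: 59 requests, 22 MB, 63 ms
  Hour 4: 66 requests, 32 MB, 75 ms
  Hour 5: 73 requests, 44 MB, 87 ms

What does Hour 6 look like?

Requests: +7 each step; 45, 52, 59, 66, 73 → 80.
MB — differences are 6, 8, 10, … (increasing by 2 each time): 8, 14, 22, 32, 44 → 58.
Ms: +12 each step, so 39, 51, 63, 75, 87 → 99.
So the next record is 80 requests, 58 MB, 99 ms.

80 requests, 58 MB, 99 ms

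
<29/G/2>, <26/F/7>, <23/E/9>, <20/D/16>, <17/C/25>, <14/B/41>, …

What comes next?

First slot: −3 each step; 29, 26, 23, 20, 17, 14 → 11.
Letter: letters move back 1 place in the alphabet, so G, F, E, D, C, B → A.
Third slot — each term is the sum of the two before it: 2, 7, 9, 16, 25, 41 → 66.
Putting it together: <11/A/66>.

<11/A/66>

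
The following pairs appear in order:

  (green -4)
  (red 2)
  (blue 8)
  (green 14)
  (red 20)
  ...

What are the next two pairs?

For the colour, repeats green → red → blue: green, red, blue, green, red → blue → green.
Second value: -4, 2, 8, 14, 20 → 26 → 32 (+6 each step).
So the next two pairs are (blue 26) and (green 32).

(blue 26), (green 32)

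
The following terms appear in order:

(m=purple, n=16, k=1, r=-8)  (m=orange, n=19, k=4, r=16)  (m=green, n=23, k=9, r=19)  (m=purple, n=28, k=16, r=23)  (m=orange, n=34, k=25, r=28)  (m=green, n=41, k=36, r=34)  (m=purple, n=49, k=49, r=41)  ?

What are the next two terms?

For the m, repeats purple → orange → green: purple, orange, green, purple, orange, green, purple → orange → green.
N goes 16, 19, 23, 28, 34, 41, 49 → 58 → 68 (differences are 3, 4, 5, … (increasing by 1 each time)).
K goes 1, 4, 9, 16, 25, 36, 49 → 64 → 81 (perfect squares: 1², 2², 3², …).
R: always the previous value of the n; -8, 16, 19, 23, 28, 34, 41 → 49 → 58.
So the next two terms are (m=orange, n=58, k=64, r=49) and (m=green, n=68, k=81, r=58).

(m=orange, n=58, k=64, r=49), (m=green, n=68, k=81, r=58)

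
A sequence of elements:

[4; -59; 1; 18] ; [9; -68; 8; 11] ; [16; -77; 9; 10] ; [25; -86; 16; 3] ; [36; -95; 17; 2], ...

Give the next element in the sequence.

First slot — perfect squares: 2², 3², 4², …: 4, 9, 16, 25, 36 → 49.
Second slot goes -59, -68, -77, -86, -95 → -104 (−9 each step).
Third slot: alternating steps +7, +1, +7, +1, …; 1, 8, 9, 16, 17 → 24.
Fourth slot: together with the third slot always sums to 19; 18, 11, 10, 3, 2 → -5.
Combining the parts gives [49; -104; 24; -5].

[49; -104; 24; -5]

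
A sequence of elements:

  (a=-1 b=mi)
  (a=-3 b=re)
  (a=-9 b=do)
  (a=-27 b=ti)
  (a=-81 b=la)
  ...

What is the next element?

(a=-243 b=sol)

A: ×3 each step; -1, -3, -9, -27, -81 → -243.
B: runs backward through the solfège scale do→ti; mi, re, do, ti, la → sol.
Combining the parts gives (a=-243 b=sol).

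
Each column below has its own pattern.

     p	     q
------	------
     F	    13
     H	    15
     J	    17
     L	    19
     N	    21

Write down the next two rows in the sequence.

P  23; R  25

Column p: letters move forward 2 places in the alphabet, so F, H, J, L, N → P → R.
Column q: +2 each step, so 13, 15, 17, 19, 21 → 23 → 25.
So the next two rows are P  23 and R  25.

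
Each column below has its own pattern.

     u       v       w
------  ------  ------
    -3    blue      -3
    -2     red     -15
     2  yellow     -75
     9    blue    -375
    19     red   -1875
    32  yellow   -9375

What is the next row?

48  blue  -46875

Column u: differences are 1, 4, 7, … (increasing by 3 each time); -3, -2, 2, 9, 19, 32 → 48.
Column v: blue, red, yellow, blue, red, yellow → blue (repeats blue → red → yellow).
Column w: -3, -15, -75, -375, -1875, -9375 → -46875 (×5 each step).
Putting it together: 48  blue  -46875.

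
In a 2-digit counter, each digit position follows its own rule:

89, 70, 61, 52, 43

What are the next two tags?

First digit — −1 each step, mod 10: 8, 7, 6, 5, 4 → 3 → 2.
Second digit goes 9, 0, 1, 2, 3 → 4 → 5 (+1 each step, mod 10).
Putting the parts together: 34 and then 25.

34 then 25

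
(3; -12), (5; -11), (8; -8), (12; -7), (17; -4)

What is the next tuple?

(23; -3)

First value: differences are 2, 3, 4, … (increasing by 1 each time); 3, 5, 8, 12, 17 → 23.
Second value — alternating steps +1, +3, +1, +3, …: -12, -11, -8, -7, -4 → -3.
Combining the parts gives (23; -3).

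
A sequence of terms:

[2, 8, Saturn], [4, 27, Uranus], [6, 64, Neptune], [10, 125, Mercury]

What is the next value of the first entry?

16

First entry: 2, 4, 6, 10 → 16 (each term is the sum of the two before it).
Second entry: 8, 27, 64, 125 → 216 (perfect cubes: 2³, 3³, 4³, …).
For the planet, runs through the planets Mercury→Neptune: Saturn, Uranus, Neptune, Mercury → Venus.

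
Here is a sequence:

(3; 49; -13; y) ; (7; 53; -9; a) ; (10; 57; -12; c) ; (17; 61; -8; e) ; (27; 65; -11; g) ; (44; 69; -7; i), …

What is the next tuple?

(71; 73; -10; k)

First part goes 3, 7, 10, 17, 27, 44 → 71 (each term is the sum of the two before it).
Second part goes 49, 53, 57, 61, 65, 69 → 73 (+4 each step).
Third part: alternating steps +4, −3, +4, −3, …, so -13, -9, -12, -8, -11, -7 → -10.
Letter: y, a, c, e, g, i → k (letters move forward 2 places in the alphabet, wrapping Z→A).
So the next tuple is (71; 73; -10; k).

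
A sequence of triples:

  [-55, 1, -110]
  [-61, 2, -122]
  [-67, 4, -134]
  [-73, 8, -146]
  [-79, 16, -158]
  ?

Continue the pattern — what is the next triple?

[-85, 32, -170]

First entry — −6 each step: -55, -61, -67, -73, -79 → -85.
Second entry: ×2 each step, so 1, 2, 4, 8, 16 → 32.
Third entry — always 2 × the first entry: -110, -122, -134, -146, -158 → -170.
Combining the parts gives [-85, 32, -170].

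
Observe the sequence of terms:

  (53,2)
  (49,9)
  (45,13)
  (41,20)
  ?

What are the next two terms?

First entry: −4 each step; 53, 49, 45, 41 → 37 → 33.
Second entry: alternating steps +7, +4, +7, +4, …, so 2, 9, 13, 20 → 24 → 31.
Putting the parts together: (37,24) and then (33,31).

(37,24), (33,31)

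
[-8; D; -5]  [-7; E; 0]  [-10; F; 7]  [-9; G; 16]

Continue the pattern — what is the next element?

[-12; H; 27]

First component: alternating steps +1, −3, +1, −3, …, so -8, -7, -10, -9 → -12.
Letter: letters move forward 1 place in the alphabet, so D, E, F, G → H.
Third component: differences are 5, 7, 9, … (increasing by 2 each time), so -5, 0, 7, 16 → 27.
Putting it together: [-12; H; 27].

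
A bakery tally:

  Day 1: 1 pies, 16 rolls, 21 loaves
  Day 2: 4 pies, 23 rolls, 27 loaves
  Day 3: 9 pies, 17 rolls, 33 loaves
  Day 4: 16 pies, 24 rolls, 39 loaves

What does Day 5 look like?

Pies goes 1, 4, 9, 16 → 25 (perfect squares: 1², 2², 3², …).
Rolls: alternating steps +7, −6, +7, −6, …, so 16, 23, 17, 24 → 18.
Loaves: +6 each step; 21, 27, 33, 39 → 45.
Combining the parts gives 25 pies, 18 rolls, 45 loaves.

25 pies, 18 rolls, 45 loaves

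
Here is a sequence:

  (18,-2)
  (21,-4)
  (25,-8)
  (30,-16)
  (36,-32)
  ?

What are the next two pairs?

First value goes 18, 21, 25, 30, 36 → 43 → 51 (differences are 3, 4, 5, … (increasing by 1 each time)).
Second value goes -2, -4, -8, -16, -32 → -64 → -128 (×2 each step).
So the next two pairs are (43,-64) and (51,-128).

(43,-64), (51,-128)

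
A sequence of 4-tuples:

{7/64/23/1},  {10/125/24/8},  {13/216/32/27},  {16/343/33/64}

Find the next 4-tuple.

{19/512/41/125}

First slot: 7, 10, 13, 16 → 19 (+3 each step).
For the second slot, perfect cubes: 4³, 5³, 6³, …: 64, 125, 216, 343 → 512.
For the third slot, alternating steps +1, +8, +1, +8, …: 23, 24, 32, 33 → 41.
Fourth slot — perfect cubes: 1³, 2³, 3³, …: 1, 8, 27, 64 → 125.
Putting it together: {19/512/41/125}.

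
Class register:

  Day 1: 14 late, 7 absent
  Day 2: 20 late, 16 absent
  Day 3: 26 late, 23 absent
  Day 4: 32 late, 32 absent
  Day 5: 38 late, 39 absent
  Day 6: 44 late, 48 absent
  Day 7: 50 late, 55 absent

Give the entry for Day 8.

Late: +6 each step; 14, 20, 26, 32, 38, 44, 50 → 56.
Absent goes 7, 16, 23, 32, 39, 48, 55 → 64 (alternating steps +9, +7, +9, +7, …).
So the next record is 56 late, 64 absent.

56 late, 64 absent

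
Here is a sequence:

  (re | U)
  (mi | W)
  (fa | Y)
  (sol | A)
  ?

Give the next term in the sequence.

Note: runs through the solfège scale do→ti, so re, mi, fa, sol → la.
For the letter, letters move forward 2 places in the alphabet, wrapping Z→A: U, W, Y, A → C.
Putting it together: (la | C).

(la | C)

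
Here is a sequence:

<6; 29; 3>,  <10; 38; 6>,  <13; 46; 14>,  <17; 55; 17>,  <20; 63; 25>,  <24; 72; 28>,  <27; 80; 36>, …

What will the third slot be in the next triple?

Third slot: alternating steps +3, +8, +3, +8, …; 3, 6, 14, 17, 25, 28, 36 → 39.

39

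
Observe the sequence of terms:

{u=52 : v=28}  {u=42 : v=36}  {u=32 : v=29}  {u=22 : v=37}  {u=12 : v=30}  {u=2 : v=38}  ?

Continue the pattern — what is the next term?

{u=-8 : v=31}

For the u, −10 each step: 52, 42, 32, 22, 12, 2 → -8.
V goes 28, 36, 29, 37, 30, 38 → 31 (alternating steps +8, −7, +8, −7, …).
Putting it together: {u=-8 : v=31}.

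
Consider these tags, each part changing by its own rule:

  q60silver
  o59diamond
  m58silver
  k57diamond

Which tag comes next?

Letter: letters move back 2 places in the alphabet, so q, o, m, k → i.
Second component — −1 each step: 60, 59, 58, 57 → 56.
For the rank, alternates silver ↔ diamond: silver, diamond, silver, diamond → silver.
Putting it together: i56silver.

i56silver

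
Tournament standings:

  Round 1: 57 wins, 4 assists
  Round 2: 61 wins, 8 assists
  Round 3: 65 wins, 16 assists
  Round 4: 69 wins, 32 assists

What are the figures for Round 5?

Wins — +4 each step: 57, 61, 65, 69 → 73.
Assists — ×2 each step: 4, 8, 16, 32 → 64.
Combining the parts gives 73 wins, 64 assists.

73 wins, 64 assists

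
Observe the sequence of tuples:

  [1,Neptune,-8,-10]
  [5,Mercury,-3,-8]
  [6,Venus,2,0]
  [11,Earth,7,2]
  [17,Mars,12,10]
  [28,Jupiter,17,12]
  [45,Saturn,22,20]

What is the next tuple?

First part — each term is the sum of the two before it: 1, 5, 6, 11, 17, 28, 45 → 73.
Planet: Neptune, Mercury, Venus, Earth, Mars, Jupiter, Saturn → Uranus (runs through the planets Mercury→Neptune).
Third part — +5 each step: -8, -3, 2, 7, 12, 17, 22 → 27.
Fourth part: alternating steps +2, +8, +2, +8, …; -10, -8, 0, 2, 10, 12, 20 → 22.
Putting it together: [73,Uranus,27,22].

[73,Uranus,27,22]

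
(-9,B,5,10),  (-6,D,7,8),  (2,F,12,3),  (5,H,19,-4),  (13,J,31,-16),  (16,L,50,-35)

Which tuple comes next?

First slot — alternating steps +3, +8, +3, +8, …: -9, -6, 2, 5, 13, 16 → 24.
Letter: letters move forward 2 places in the alphabet; B, D, F, H, J, L → N.
Third slot — each term is the sum of the two before it: 5, 7, 12, 19, 31, 50 → 81.
For the fourth slot, together with the third slot always sums to 15: 10, 8, 3, -4, -16, -35 → -66.
So the next tuple is (24,N,81,-66).

(24,N,81,-66)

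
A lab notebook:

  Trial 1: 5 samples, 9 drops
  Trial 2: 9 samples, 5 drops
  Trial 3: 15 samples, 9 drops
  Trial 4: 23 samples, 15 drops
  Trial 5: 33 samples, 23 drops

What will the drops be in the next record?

Samples goes 5, 9, 15, 23, 33 → 45 (differences are 4, 6, 8, … (increasing by 2 each time)).
Drops: always the previous value of the samples; 9, 5, 9, 15, 23 → 33.

33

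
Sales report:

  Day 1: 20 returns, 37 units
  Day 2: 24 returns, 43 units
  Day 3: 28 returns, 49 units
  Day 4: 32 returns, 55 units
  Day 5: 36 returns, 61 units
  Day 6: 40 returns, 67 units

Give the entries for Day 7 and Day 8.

Returns: +4 each step, so 20, 24, 28, 32, 36, 40 → 44 → 48.
Units — +6 each step: 37, 43, 49, 55, 61, 67 → 73 → 79.
So the next two rows are 44 returns, 73 units and 48 returns, 79 units.

44 returns, 73 units; 48 returns, 79 units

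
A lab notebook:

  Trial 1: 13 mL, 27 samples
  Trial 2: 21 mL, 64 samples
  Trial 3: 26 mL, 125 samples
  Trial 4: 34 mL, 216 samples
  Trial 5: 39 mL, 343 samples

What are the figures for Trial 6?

For the mL, alternating steps +8, +5, +8, +5, …: 13, 21, 26, 34, 39 → 47.
Samples: 27, 64, 125, 216, 343 → 512 (perfect cubes: 3³, 4³, 5³, …).
Combining the parts gives 47 mL, 512 samples.

47 mL, 512 samples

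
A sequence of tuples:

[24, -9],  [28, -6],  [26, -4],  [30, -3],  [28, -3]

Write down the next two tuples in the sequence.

First slot: alternating steps +4, −2, +4, −2, …, so 24, 28, 26, 30, 28 → 32 → 30.
Second slot: differences are 3, 2, 1, … (decreasing by 1 each time); -9, -6, -4, -3, -3 → -4 → -6.
So the next two tuples are [32, -4] and [30, -6].

[32, -4], [30, -6]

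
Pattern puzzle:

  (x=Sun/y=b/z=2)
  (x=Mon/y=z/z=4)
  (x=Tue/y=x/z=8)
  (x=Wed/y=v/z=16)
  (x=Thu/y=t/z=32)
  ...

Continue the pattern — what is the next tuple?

X: Sun, Mon, Tue, Wed, Thu → Fri (runs through the weekdays Mon→Sun).
Y: b, z, x, v, t → r (letters move back 2 places in the alphabet, wrapping A→Z).
For the z, ×2 each step: 2, 4, 8, 16, 32 → 64.
Combining the parts gives (x=Fri/y=r/z=64).

(x=Fri/y=r/z=64)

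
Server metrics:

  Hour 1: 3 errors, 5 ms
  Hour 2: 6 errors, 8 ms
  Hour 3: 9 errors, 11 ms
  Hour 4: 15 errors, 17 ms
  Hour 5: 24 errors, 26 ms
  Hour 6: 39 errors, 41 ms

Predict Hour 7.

Errors: each term is the sum of the two before it; 3, 6, 9, 15, 24, 39 → 63.
Ms: always 2 more than the errors, so 5, 8, 11, 17, 26, 41 → 65.
Putting it together: 63 errors, 65 ms.

63 errors, 65 ms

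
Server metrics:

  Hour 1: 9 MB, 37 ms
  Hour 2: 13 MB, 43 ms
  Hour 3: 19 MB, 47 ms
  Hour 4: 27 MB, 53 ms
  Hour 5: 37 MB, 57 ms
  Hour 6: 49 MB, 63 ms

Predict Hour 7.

63 MB, 67 ms

MB goes 9, 13, 19, 27, 37, 49 → 63 (differences are 4, 6, 8, … (increasing by 2 each time)).
Ms: 37, 43, 47, 53, 57, 63 → 67 (alternating steps +6, +4, +6, +4, …).
So the next line is 63 MB, 67 ms.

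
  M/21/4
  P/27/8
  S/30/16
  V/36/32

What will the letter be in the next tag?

Letter: letters move forward 3 places in the alphabet, so M, P, S, V → Y.

Y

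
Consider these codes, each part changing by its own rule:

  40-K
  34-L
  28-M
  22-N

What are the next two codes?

16-O, 10-P

First component: −6 each step, so 40, 34, 28, 22 → 16 → 10.
Letter: letters move forward 1 place in the alphabet, so K, L, M, N → O → P.
Putting the parts together: 16-O and then 10-P.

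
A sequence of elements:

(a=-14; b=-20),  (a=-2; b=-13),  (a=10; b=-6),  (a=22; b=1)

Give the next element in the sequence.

(a=34; b=8)

A — +12 each step: -14, -2, 10, 22 → 34.
B: -20, -13, -6, 1 → 8 (+7 each step).
So the next element is (a=34; b=8).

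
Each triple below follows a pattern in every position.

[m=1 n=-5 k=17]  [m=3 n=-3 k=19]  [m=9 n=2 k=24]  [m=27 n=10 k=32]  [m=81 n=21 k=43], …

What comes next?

M: 1, 3, 9, 27, 81 → 243 (×3 each step).
N — differences are 2, 5, 8, … (increasing by 3 each time): -5, -3, 2, 10, 21 → 35.
For the k, differences are 2, 5, 8, … (increasing by 3 each time): 17, 19, 24, 32, 43 → 57.
So the next triple is [m=243 n=35 k=57].

[m=243 n=35 k=57]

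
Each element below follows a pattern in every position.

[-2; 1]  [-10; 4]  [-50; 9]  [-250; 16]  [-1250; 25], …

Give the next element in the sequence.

First entry: -2, -10, -50, -250, -1250 → -6250 (×5 each step).
For the second entry, perfect squares: 1², 2², 3², …: 1, 4, 9, 16, 25 → 36.
Putting it together: [-6250; 36].

[-6250; 36]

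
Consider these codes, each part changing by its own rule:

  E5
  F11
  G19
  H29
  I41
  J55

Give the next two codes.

K71, L89

Letter — letters move forward 1 place in the alphabet: E, F, G, H, I, J → K → L.
Second component: 5, 11, 19, 29, 41, 55 → 71 → 89 (differences are 6, 8, 10, … (increasing by 2 each time)).
So the next two codes are K71 and L89.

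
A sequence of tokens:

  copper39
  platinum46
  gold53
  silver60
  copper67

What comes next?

platinum74

Metal goes copper, platinum, gold, silver, copper → platinum (repeats copper → platinum → gold → silver).
Second component: +7 each step, so 39, 46, 53, 60, 67 → 74.
Combining the parts gives platinum74.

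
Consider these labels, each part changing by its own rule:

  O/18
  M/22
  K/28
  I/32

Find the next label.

Letter goes O, M, K, I → G (letters move back 2 places in the alphabet).
For the second component, alternating steps +4, +6, +4, +6, …: 18, 22, 28, 32 → 38.
So the next label is G/38.

G/38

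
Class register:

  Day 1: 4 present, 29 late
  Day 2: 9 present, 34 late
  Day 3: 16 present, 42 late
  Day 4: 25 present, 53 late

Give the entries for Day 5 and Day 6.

36 present, 67 late; 49 present, 84 late

Present: perfect squares: 2², 3², 4², …, so 4, 9, 16, 25 → 36 → 49.
Late: 29, 34, 42, 53 → 67 → 84 (differences are 5, 8, 11, … (increasing by 3 each time)).
Putting the parts together: 36 present, 67 late and then 49 present, 84 late.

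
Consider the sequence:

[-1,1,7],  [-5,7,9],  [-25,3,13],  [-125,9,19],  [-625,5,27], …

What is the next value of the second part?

11

Second part: alternating steps +6, −4, +6, −4, …; 1, 7, 3, 9, 5 → 11.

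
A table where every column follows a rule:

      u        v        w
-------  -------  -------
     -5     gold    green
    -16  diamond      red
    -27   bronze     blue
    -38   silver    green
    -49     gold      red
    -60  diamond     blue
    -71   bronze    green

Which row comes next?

Column u: −11 each step, so -5, -16, -27, -38, -49, -60, -71 → -82.
Column v: repeats gold → diamond → bronze → silver; gold, diamond, bronze, silver, gold, diamond, bronze → silver.
Column w goes green, red, blue, green, red, blue, green → red (repeats green → red → blue).
Putting it together: -82  silver  red.

-82  silver  red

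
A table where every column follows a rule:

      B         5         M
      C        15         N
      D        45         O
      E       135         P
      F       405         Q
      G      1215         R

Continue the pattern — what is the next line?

First letter: letters move forward 1 place in the alphabet, so B, C, D, E, F, G → H.
Second component goes 5, 15, 45, 135, 405, 1215 → 3645 (×3 each step).
Second letter: M, N, O, P, Q, R → S (letters move forward 1 place in the alphabet).
Putting it together: H  3645  S.

H  3645  S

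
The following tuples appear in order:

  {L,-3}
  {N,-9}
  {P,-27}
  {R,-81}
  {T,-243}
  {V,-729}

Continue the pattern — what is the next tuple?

{X,-2187}

Letter: L, N, P, R, T, V → X (letters move forward 2 places in the alphabet).
Second part: ×3 each step; -3, -9, -27, -81, -243, -729 → -2187.
Combining the parts gives {X,-2187}.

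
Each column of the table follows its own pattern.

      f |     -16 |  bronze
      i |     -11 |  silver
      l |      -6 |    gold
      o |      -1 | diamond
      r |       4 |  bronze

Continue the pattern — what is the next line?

For the letter, letters move forward 3 places in the alphabet: f, i, l, o, r → u.
For the second component, +5 each step: -16, -11, -6, -1, 4 → 9.
For the rank, repeats bronze → silver → gold → diamond: bronze, silver, gold, diamond, bronze → silver.
Combining the parts gives u  9  silver.

u  9  silver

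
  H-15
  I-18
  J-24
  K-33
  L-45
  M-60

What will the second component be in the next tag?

For the second component, differences are 3, 6, 9, … (increasing by 3 each time): 15, 18, 24, 33, 45, 60 → 78.

78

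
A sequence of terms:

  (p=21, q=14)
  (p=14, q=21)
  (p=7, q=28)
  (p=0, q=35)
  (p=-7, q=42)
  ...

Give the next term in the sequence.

P — −7 each step: 21, 14, 7, 0, -7 → -14.
Q — together with the p always sums to 35: 14, 21, 28, 35, 42 → 49.
Putting it together: (p=-14, q=49).

(p=-14, q=49)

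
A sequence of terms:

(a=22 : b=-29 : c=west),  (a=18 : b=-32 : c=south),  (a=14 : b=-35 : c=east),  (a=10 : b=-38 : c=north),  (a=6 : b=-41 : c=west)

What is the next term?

(a=2 : b=-44 : c=south)

A: −4 each step; 22, 18, 14, 10, 6 → 2.
For the b, −3 each step: -29, -32, -35, -38, -41 → -44.
C goes west, south, east, north, west → south (repeats west → south → east → north).
So the next term is (a=2 : b=-44 : c=south).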